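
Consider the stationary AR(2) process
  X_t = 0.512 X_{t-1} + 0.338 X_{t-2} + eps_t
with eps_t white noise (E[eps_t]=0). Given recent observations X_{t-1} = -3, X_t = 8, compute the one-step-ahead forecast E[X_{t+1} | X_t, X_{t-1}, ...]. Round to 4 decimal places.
E[X_{t+1} \mid \mathcal F_t] = 3.0820

For an AR(p) model X_t = c + sum_i phi_i X_{t-i} + eps_t, the
one-step-ahead conditional mean is
  E[X_{t+1} | X_t, ...] = c + sum_i phi_i X_{t+1-i}.
Substitute known values:
  E[X_{t+1} | ...] = (0.512) * (8) + (0.338) * (-3)
                   = 3.0820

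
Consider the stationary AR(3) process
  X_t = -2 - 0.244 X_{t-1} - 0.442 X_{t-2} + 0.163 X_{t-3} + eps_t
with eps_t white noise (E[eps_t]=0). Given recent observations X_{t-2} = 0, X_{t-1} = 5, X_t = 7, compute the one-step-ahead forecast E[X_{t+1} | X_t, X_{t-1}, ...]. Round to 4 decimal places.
E[X_{t+1} \mid \mathcal F_t] = -5.9180

For an AR(p) model X_t = c + sum_i phi_i X_{t-i} + eps_t, the
one-step-ahead conditional mean is
  E[X_{t+1} | X_t, ...] = c + sum_i phi_i X_{t+1-i}.
Substitute known values:
  E[X_{t+1} | ...] = -2 + (-0.244) * (7) + (-0.442) * (5) + (0.163) * (0)
                   = -5.9180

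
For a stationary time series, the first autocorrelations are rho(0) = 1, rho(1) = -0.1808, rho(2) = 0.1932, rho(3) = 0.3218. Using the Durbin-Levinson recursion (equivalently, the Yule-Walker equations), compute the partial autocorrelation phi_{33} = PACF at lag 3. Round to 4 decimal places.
\phi_{33} = 0.4050

The PACF at lag k is phi_{kk}, the last component of the solution
to the Yule-Walker system G_k phi = r_k where
  (G_k)_{ij} = rho(|i - j|), (r_k)_i = rho(i), i,j = 1..k.
Equivalently, Durbin-Levinson gives phi_{kk} iteratively:
  phi_{11} = rho(1)
  phi_{kk} = [rho(k) - sum_{j=1..k-1} phi_{k-1,j} rho(k-j)]
            / [1 - sum_{j=1..k-1} phi_{k-1,j} rho(j)],
  phi_{k,j} = phi_{k-1,j} - phi_{kk} phi_{k-1,k-j},  j = 1..k-1.
Step k = 1:
  phi_11 = rho(1) = -0.1808.
Step k = 2:
  phi_22 = [rho(2) - phi_11 rho(1)] / [1 - phi_11 rho(1)] = [0.1932 - (-0.1808)(-0.1808)] / [1 - (-0.1808)(-0.1808)]
         = 0.16051136 / 0.96731136 = 0.165936.
  Update: phi_21 = phi_11 - phi_22 phi_11 = -0.1808 - (0.165936)(-0.1808) = -0.150799.
Step k = 3:
  phi_33 = [rho(3) - phi_21 rho(2) - phi_22 rho(1)] / [1 - phi_21 rho(1) - phi_22 rho(2)]
    numerator   = 0.3218 - (-0.150799)(0.1932) - (0.165936)(-0.1808) = 0.38093549
    denominator = 1 - (-0.150799)(-0.1808) - (0.165936)(0.1932) = 0.94067682
  phi_33 = 0.38093549 / 0.94067682 = 0.405.
Therefore phi_{33} = 0.4050.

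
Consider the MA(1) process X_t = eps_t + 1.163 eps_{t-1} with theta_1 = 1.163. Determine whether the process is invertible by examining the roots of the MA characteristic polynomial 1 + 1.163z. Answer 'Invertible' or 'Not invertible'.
\text{Not invertible}

The MA(q) characteristic polynomial is P(z) = 1 + 1.163z.
Invertibility requires all roots to lie outside the unit circle, i.e. |z| > 1 for every root.
This is linear in z: 1 + (1.163) z = 0  =>  z = -1/(1.163) = -0.859845,  |z| = 0.859845.
Moduli of all roots: 0.8598.
All moduli strictly greater than 1? No.
Verdict: Not invertible.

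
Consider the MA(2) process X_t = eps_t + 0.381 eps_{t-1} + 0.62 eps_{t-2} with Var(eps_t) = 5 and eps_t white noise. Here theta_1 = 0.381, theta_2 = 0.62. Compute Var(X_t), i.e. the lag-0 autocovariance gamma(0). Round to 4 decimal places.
\gamma(0) = 7.6478

For an MA(q) process X_t = eps_t + sum_i theta_i eps_{t-i} with
Var(eps_t) = sigma^2, the variance is
  gamma(0) = sigma^2 * (1 + sum_i theta_i^2).
  sum_i theta_i^2 = (0.381)^2 + (0.62)^2 = 0.145161 + 0.3844 = 0.529561.
  gamma(0) = 5 * (1 + 0.529561) = 5 * 1.529561 = 7.647805, which rounds to 7.6478.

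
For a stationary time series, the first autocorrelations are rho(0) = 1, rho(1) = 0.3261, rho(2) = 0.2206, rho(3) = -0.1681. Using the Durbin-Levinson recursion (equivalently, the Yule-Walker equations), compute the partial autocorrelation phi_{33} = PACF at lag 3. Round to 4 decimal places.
\phi_{33} = -0.3100

The PACF at lag k is phi_{kk}, the last component of the solution
to the Yule-Walker system G_k phi = r_k where
  (G_k)_{ij} = rho(|i - j|), (r_k)_i = rho(i), i,j = 1..k.
Equivalently, Durbin-Levinson gives phi_{kk} iteratively:
  phi_{11} = rho(1)
  phi_{kk} = [rho(k) - sum_{j=1..k-1} phi_{k-1,j} rho(k-j)]
            / [1 - sum_{j=1..k-1} phi_{k-1,j} rho(j)],
  phi_{k,j} = phi_{k-1,j} - phi_{kk} phi_{k-1,k-j},  j = 1..k-1.
Step k = 1:
  phi_11 = rho(1) = 0.3261.
Step k = 2:
  phi_22 = [rho(2) - phi_11 rho(1)] / [1 - phi_11 rho(1)] = [0.2206 - (0.3261)(0.3261)] / [1 - (0.3261)(0.3261)]
         = 0.11425879 / 0.89365879 = 0.127855.
  Update: phi_21 = phi_11 - phi_22 phi_11 = 0.3261 - (0.127855)(0.3261) = 0.284406.
Step k = 3:
  phi_33 = [rho(3) - phi_21 rho(2) - phi_22 rho(1)] / [1 - phi_21 rho(1) - phi_22 rho(2)]
    numerator   = -0.1681 - (0.284406)(0.2206) - (0.127855)(0.3261) = -0.2725336
    denominator = 1 - (0.284406)(0.3261) - (0.127855)(0.2206) = 0.87905023
  phi_33 = -0.2725336 / 0.87905023 = -0.31.
Therefore phi_{33} = -0.3100.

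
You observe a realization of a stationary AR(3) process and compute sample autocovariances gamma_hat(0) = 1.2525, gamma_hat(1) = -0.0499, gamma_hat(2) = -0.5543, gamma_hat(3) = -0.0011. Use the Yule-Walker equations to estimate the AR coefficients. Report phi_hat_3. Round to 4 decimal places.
\hat\phi_{3} = -0.0550

The Yule-Walker equations for an AR(p) process read, in matrix form,
  Gamma_p phi = r_p,   with   (Gamma_p)_{ij} = gamma(|i - j|),
                       (r_p)_i = gamma(i),   i,j = 1..p.
Substitute the sample gammas (Toeplitz matrix and right-hand side of size 3):
  Gamma_p = [[1.2525, -0.0499, -0.5543], [-0.0499, 1.2525, -0.0499], [-0.5543, -0.0499, 1.2525]]
  r_p     = [-0.0499, -0.5543, -0.0011]
Written out (R1..R3):
  (R1) 1.2525 phi_1 - 0.0499 phi_2 - 0.5543 phi_3 = -0.0499
  (R2) -0.0499 phi_1 + 1.2525 phi_2 - 0.0499 phi_3 = -0.5543
  (R3) -0.5543 phi_1 - 0.0499 phi_2 + 1.2525 phi_3 = -0.0011
Gaussian elimination:
  R2 <- R2 - (-0.0499/1.2525) R1 = R2 - (-0.03984) R1:  1.250512 phi_2 - 0.071983 phi_3 = -0.556288
  R3 <- R3 - (-0.5543/1.2525) R1 = R3 - (-0.442555) R1:  -0.071983 phi_2 + 1.007192 phi_3 = -0.023183
  R3 <- R3 - (-0.071983/1.250512) R2 = R3 - (-0.057563) R2:  1.003048 phi_3 = -0.055205
Back-substitution:
  phi_hat_3 = -0.055205 / 1.003048 = -0.055037
  phi_hat_2 = (-0.556288 - (-0.071983)(-0.055037)) / 1.250512 = -0.448016
  phi_hat_1 = (-0.0499 - (-0.0499)(-0.448016) - (-0.5543)(-0.055037)) / 1.2525 = -0.082047
So phi_hat = [-0.0820, -0.4480, -0.0550].
Therefore phi_hat_3 = -0.0550.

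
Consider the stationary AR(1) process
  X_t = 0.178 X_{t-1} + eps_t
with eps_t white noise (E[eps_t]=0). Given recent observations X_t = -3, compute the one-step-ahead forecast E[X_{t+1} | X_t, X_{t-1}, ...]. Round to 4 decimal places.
E[X_{t+1} \mid \mathcal F_t] = -0.5340

For an AR(p) model X_t = c + sum_i phi_i X_{t-i} + eps_t, the
one-step-ahead conditional mean is
  E[X_{t+1} | X_t, ...] = c + sum_i phi_i X_{t+1-i}.
Substitute known values:
  E[X_{t+1} | ...] = (0.178) * (-3)
                   = -0.5340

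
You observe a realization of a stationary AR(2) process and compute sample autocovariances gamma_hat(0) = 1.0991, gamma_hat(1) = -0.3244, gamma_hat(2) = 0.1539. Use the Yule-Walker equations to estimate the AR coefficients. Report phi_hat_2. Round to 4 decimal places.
\hat\phi_{2} = 0.0580

The Yule-Walker equations for an AR(p) process read, in matrix form,
  Gamma_p phi = r_p,   with   (Gamma_p)_{ij} = gamma(|i - j|),
                       (r_p)_i = gamma(i),   i,j = 1..p.
Substitute the sample gammas (Toeplitz matrix and right-hand side of size 2):
  Gamma_p = [[1.0991, -0.3244], [-0.3244, 1.0991]]
  r_p     = [-0.3244, 0.1539]
Written out:
  1.0991 phi_1 - 0.3244 phi_2 = -0.3244
  -0.3244 phi_1 + 1.0991 phi_2 = 0.1539
Solve by Cramer's rule:
  det = gamma(0)^2 - gamma(1)^2 = (1.0991)^2 - (-0.3244)^2 = 1.20802081 - 0.10523536 = 1.10278545
  phi_hat_1 = [gamma(1) gamma(0) - gamma(1) gamma(2)] / det = [(-0.3244)(1.0991) - (-0.3244)(0.1539)] / 1.10278545 = -0.30662288 / 1.10278545 = -0.278
  phi_hat_2 = [gamma(0) gamma(2) - gamma(1)^2] / det = [(1.0991)(0.1539) - (-0.3244)^2] / 1.10278545 = 0.06391613 / 1.10278545 = 0.058
So phi_hat = [-0.2780, 0.0580].
Therefore phi_hat_2 = 0.0580.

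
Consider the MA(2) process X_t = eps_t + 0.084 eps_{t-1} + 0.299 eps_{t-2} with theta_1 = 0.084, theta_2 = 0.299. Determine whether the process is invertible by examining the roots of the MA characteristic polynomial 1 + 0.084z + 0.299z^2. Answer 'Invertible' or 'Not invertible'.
\text{Invertible}

The MA(q) characteristic polynomial is P(z) = 1 + 0.084z + 0.299z^2.
Invertibility requires all roots to lie outside the unit circle, i.e. |z| > 1 for every root.
Set 1 + (0.084) z + (0.299) z^2 = 0, i.e. a z^2 + b z + c = 0 with a = 0.299, b = 0.084, c = 1.
Discriminant D = b^2 - 4ac = (0.084)^2 - 4*(0.299)*1 = 0.007056 - (1.196) = -1.188944.
D < 0, so the roots are the complex-conjugate pair z = (-b +/- i sqrt(-D)) / (2a) = -0.1405 +/- 1.8234i.
For a conjugate pair |z|^2 = z * conj(z) = (product of roots) = c/a = 1/(0.299) = 3.344482, so |z| = sqrt(3.344482) = 1.8288 for both roots.
Moduli of all roots: 1.8288, 1.8288.
All moduli strictly greater than 1? Yes.
Verdict: Invertible.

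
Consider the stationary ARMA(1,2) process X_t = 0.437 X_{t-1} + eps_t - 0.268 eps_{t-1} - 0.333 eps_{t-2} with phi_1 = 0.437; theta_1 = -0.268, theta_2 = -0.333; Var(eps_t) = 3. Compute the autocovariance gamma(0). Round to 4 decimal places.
\gamma(0) = 3.3347

Multiply the model equation by X_{t-k} and take expectations. With theta_0 = psi_0 = 1 and psi_j the MA(infinity) weights, this gives
  gamma(k) - sum_i phi_i gamma(k-i) = c_k,
  c_k = sigma^2 * sum_{j=k..q} theta_j psi_{j-k}   (c_k = 0 for k > q),
using gamma(-m) = gamma(m).
psi-weights needed (psi_j = theta_j + sum_i phi_i psi_{j-i}):
  psi_1 = theta_1 + phi_1 = -0.268 + (0.437) = 0.169
  psi_2 = theta_2 + phi_1 psi_1 = -0.333 + (0.437)(0.169) = -0.259147
Right-hand sides:
  c_0 = sigma^2 (1 + theta_1 psi_1 + theta_2 psi_2) = 3 * (1 + (-0.268)(0.169) + (-0.333)(-0.259147)) = 3 * 1.041004 = 3.123012
  c_1 = sigma^2 (theta_1 + theta_2 psi_1) = 3 * (-0.268 + (-0.333)(0.169)) = -0.972831
  c_2 = sigma^2 theta_2 = 3 * (-0.333) = -0.999
Equations for k = 0 and k = 1 (AR order 1):
  gamma(0) = phi_1 gamma(1) + c_0
  gamma(1) = phi_1 gamma(0) + c_1
Substituting the second into the first: gamma(0) (1 - phi_1^2) = c_0 + phi_1 c_1, so
  gamma(0) = (c_0 + phi_1 c_1) / (1 - phi_1^2) = (3.123012 + (0.437)(-0.972831)) / (1 - (0.437)^2) = 2.697885 / 0.809031 = 3.334711.
Therefore gamma(0) = 3.3347 (to 4 decimal places).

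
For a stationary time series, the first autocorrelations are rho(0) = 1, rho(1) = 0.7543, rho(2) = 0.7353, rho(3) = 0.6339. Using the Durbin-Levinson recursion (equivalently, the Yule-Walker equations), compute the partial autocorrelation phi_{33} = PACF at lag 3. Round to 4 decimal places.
\phi_{33} = 0.0060

The PACF at lag k is phi_{kk}, the last component of the solution
to the Yule-Walker system G_k phi = r_k where
  (G_k)_{ij} = rho(|i - j|), (r_k)_i = rho(i), i,j = 1..k.
Equivalently, Durbin-Levinson gives phi_{kk} iteratively:
  phi_{11} = rho(1)
  phi_{kk} = [rho(k) - sum_{j=1..k-1} phi_{k-1,j} rho(k-j)]
            / [1 - sum_{j=1..k-1} phi_{k-1,j} rho(j)],
  phi_{k,j} = phi_{k-1,j} - phi_{kk} phi_{k-1,k-j},  j = 1..k-1.
Step k = 1:
  phi_11 = rho(1) = 0.7543.
Step k = 2:
  phi_22 = [rho(2) - phi_11 rho(1)] / [1 - phi_11 rho(1)] = [0.7353 - (0.7543)(0.7543)] / [1 - (0.7543)(0.7543)]
         = 0.16633151 / 0.43103151 = 0.385892.
  Update: phi_21 = phi_11 - phi_22 phi_11 = 0.7543 - (0.385892)(0.7543) = 0.463222.
Step k = 3:
  phi_33 = [rho(3) - phi_21 rho(2) - phi_22 rho(1)] / [1 - phi_21 rho(1) - phi_22 rho(2)]
    numerator   = 0.6339 - (0.463222)(0.7353) - (0.385892)(0.7543) = 0.00221482
    denominator = 1 - (0.463222)(0.7543) - (0.385892)(0.7353) = 0.36684555
  phi_33 = 0.00221482 / 0.36684555 = 0.006.
Therefore phi_{33} = 0.0060.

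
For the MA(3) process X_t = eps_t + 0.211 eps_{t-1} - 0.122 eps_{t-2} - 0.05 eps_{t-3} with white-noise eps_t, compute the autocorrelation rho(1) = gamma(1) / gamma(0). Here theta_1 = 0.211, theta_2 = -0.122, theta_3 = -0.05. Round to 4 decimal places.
\rho(1) = 0.1802

For an MA(q) process with theta_0 = 1, the autocovariance is
  gamma(k) = sigma^2 * sum_{i=0..q-k} theta_i * theta_{i+k},
and rho(k) = gamma(k) / gamma(0). Sigma^2 cancels.
  numerator   = (1)*(0.211) + (0.211)*(-0.122) + (-0.122)*(-0.05) = 0.191358.
  denominator = (1)^2 + (0.211)^2 + (-0.122)^2 + (-0.05)^2 = 1.061905.
  rho(1) = 0.191358 / 1.061905 = 0.1802.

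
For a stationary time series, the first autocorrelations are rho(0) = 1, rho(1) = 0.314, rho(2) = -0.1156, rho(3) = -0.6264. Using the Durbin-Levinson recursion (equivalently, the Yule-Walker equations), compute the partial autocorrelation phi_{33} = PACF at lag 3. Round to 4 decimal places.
\phi_{33} = -0.5960

The PACF at lag k is phi_{kk}, the last component of the solution
to the Yule-Walker system G_k phi = r_k where
  (G_k)_{ij} = rho(|i - j|), (r_k)_i = rho(i), i,j = 1..k.
Equivalently, Durbin-Levinson gives phi_{kk} iteratively:
  phi_{11} = rho(1)
  phi_{kk} = [rho(k) - sum_{j=1..k-1} phi_{k-1,j} rho(k-j)]
            / [1 - sum_{j=1..k-1} phi_{k-1,j} rho(j)],
  phi_{k,j} = phi_{k-1,j} - phi_{kk} phi_{k-1,k-j},  j = 1..k-1.
Step k = 1:
  phi_11 = rho(1) = 0.314.
Step k = 2:
  phi_22 = [rho(2) - phi_11 rho(1)] / [1 - phi_11 rho(1)] = [-0.1156 - (0.314)(0.314)] / [1 - (0.314)(0.314)]
         = -0.214196 / 0.901404 = -0.237625.
  Update: phi_21 = phi_11 - phi_22 phi_11 = 0.314 - (-0.237625)(0.314) = 0.388614.
Step k = 3:
  phi_33 = [rho(3) - phi_21 rho(2) - phi_22 rho(1)] / [1 - phi_21 rho(1) - phi_22 rho(2)]
    numerator   = -0.6264 - (0.388614)(-0.1156) - (-0.237625)(0.314) = -0.50686199
    denominator = 1 - (0.388614)(0.314) - (-0.237625)(-0.1156) = 0.85050571
  phi_33 = -0.50686199 / 0.85050571 = -0.596.
Therefore phi_{33} = -0.5960.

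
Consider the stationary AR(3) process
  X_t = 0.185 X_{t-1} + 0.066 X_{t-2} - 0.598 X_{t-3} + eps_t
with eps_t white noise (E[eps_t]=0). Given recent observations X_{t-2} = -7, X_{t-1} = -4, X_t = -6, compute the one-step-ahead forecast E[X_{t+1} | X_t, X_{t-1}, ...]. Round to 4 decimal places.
E[X_{t+1} \mid \mathcal F_t] = 2.8120

For an AR(p) model X_t = c + sum_i phi_i X_{t-i} + eps_t, the
one-step-ahead conditional mean is
  E[X_{t+1} | X_t, ...] = c + sum_i phi_i X_{t+1-i}.
Substitute known values:
  E[X_{t+1} | ...] = (0.185) * (-6) + (0.066) * (-4) + (-0.598) * (-7)
                   = 2.8120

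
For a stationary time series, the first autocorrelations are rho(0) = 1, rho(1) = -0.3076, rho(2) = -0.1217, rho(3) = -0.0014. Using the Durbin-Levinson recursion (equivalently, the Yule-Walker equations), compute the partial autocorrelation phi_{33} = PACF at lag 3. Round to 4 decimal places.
\phi_{33} = -0.1421

The PACF at lag k is phi_{kk}, the last component of the solution
to the Yule-Walker system G_k phi = r_k where
  (G_k)_{ij} = rho(|i - j|), (r_k)_i = rho(i), i,j = 1..k.
Equivalently, Durbin-Levinson gives phi_{kk} iteratively:
  phi_{11} = rho(1)
  phi_{kk} = [rho(k) - sum_{j=1..k-1} phi_{k-1,j} rho(k-j)]
            / [1 - sum_{j=1..k-1} phi_{k-1,j} rho(j)],
  phi_{k,j} = phi_{k-1,j} - phi_{kk} phi_{k-1,k-j},  j = 1..k-1.
Step k = 1:
  phi_11 = rho(1) = -0.3076.
Step k = 2:
  phi_22 = [rho(2) - phi_11 rho(1)] / [1 - phi_11 rho(1)] = [-0.1217 - (-0.3076)(-0.3076)] / [1 - (-0.3076)(-0.3076)]
         = -0.21631776 / 0.90538224 = -0.238924.
  Update: phi_21 = phi_11 - phi_22 phi_11 = -0.3076 - (-0.238924)(-0.3076) = -0.381093.
Step k = 3:
  phi_33 = [rho(3) - phi_21 rho(2) - phi_22 rho(1)] / [1 - phi_21 rho(1) - phi_22 rho(2)]
    numerator   = -0.0014 - (-0.381093)(-0.1217) - (-0.238924)(-0.3076) = -0.12127212
    denominator = 1 - (-0.381093)(-0.3076) - (-0.238924)(-0.1217) = 0.85369868
  phi_33 = -0.12127212 / 0.85369868 = -0.1421.
Therefore phi_{33} = -0.1421.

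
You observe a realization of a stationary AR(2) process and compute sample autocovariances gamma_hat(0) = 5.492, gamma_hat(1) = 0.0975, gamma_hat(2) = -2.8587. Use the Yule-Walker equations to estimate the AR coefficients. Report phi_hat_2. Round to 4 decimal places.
\hat\phi_{2} = -0.5210

The Yule-Walker equations for an AR(p) process read, in matrix form,
  Gamma_p phi = r_p,   with   (Gamma_p)_{ij} = gamma(|i - j|),
                       (r_p)_i = gamma(i),   i,j = 1..p.
Substitute the sample gammas (Toeplitz matrix and right-hand side of size 2):
  Gamma_p = [[5.492, 0.0975], [0.0975, 5.492]]
  r_p     = [0.0975, -2.8587]
Written out:
  5.492 phi_1 + 0.0975 phi_2 = 0.0975
  0.0975 phi_1 + 5.492 phi_2 = -2.8587
Solve by Cramer's rule:
  det = gamma(0)^2 - gamma(1)^2 = (5.492)^2 - (0.0975)^2 = 30.162064 - 0.00950625 = 30.15255775
  phi_hat_1 = [gamma(1) gamma(0) - gamma(1) gamma(2)] / det = [(0.0975)(5.492) - (0.0975)(-2.8587)] / 30.15255775 = 0.81419325 / 30.15255775 = 0.027
  phi_hat_2 = [gamma(0) gamma(2) - gamma(1)^2] / det = [(5.492)(-2.8587) - (0.0975)^2] / 30.15255775 = -15.70948665 / 30.15255775 = -0.521
So phi_hat = [0.0270, -0.5210].
Therefore phi_hat_2 = -0.5210.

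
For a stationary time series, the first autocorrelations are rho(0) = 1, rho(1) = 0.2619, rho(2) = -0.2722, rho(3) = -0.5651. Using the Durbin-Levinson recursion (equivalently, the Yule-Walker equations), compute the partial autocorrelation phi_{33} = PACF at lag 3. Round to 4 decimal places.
\phi_{33} = -0.4610

The PACF at lag k is phi_{kk}, the last component of the solution
to the Yule-Walker system G_k phi = r_k where
  (G_k)_{ij} = rho(|i - j|), (r_k)_i = rho(i), i,j = 1..k.
Equivalently, Durbin-Levinson gives phi_{kk} iteratively:
  phi_{11} = rho(1)
  phi_{kk} = [rho(k) - sum_{j=1..k-1} phi_{k-1,j} rho(k-j)]
            / [1 - sum_{j=1..k-1} phi_{k-1,j} rho(j)],
  phi_{k,j} = phi_{k-1,j} - phi_{kk} phi_{k-1,k-j},  j = 1..k-1.
Step k = 1:
  phi_11 = rho(1) = 0.2619.
Step k = 2:
  phi_22 = [rho(2) - phi_11 rho(1)] / [1 - phi_11 rho(1)] = [-0.2722 - (0.2619)(0.2619)] / [1 - (0.2619)(0.2619)]
         = -0.34079161 / 0.93140839 = -0.365888.
  Update: phi_21 = phi_11 - phi_22 phi_11 = 0.2619 - (-0.365888)(0.2619) = 0.357726.
Step k = 3:
  phi_33 = [rho(3) - phi_21 rho(2) - phi_22 rho(1)] / [1 - phi_21 rho(1) - phi_22 rho(2)]
    numerator   = -0.5651 - (0.357726)(-0.2722) - (-0.365888)(0.2619) = -0.37190073
    denominator = 1 - (0.357726)(0.2619) - (-0.365888)(-0.2722) = 0.80671666
  phi_33 = -0.37190073 / 0.80671666 = -0.461.
Therefore phi_{33} = -0.4610.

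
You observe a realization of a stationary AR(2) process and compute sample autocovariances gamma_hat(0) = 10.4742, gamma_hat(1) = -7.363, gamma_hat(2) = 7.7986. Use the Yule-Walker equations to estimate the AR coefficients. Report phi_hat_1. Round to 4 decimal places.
\hat\phi_{1} = -0.3550

The Yule-Walker equations for an AR(p) process read, in matrix form,
  Gamma_p phi = r_p,   with   (Gamma_p)_{ij} = gamma(|i - j|),
                       (r_p)_i = gamma(i),   i,j = 1..p.
Substitute the sample gammas (Toeplitz matrix and right-hand side of size 2):
  Gamma_p = [[10.4742, -7.363], [-7.363, 10.4742]]
  r_p     = [-7.363, 7.7986]
Written out:
  10.4742 phi_1 - 7.363 phi_2 = -7.363
  -7.363 phi_1 + 10.4742 phi_2 = 7.7986
Solve by Cramer's rule:
  det = gamma(0)^2 - gamma(1)^2 = (10.4742)^2 - (-7.363)^2 = 109.70886564 - 54.213769 = 55.49509664
  phi_hat_1 = [gamma(1) gamma(0) - gamma(1) gamma(2)] / det = [(-7.363)(10.4742) - (-7.363)(7.7986)] / 55.49509664 = -19.7004428 / 55.49509664 = -0.355
  phi_hat_2 = [gamma(0) gamma(2) - gamma(1)^2] / det = [(10.4742)(7.7986) - (-7.363)^2] / 55.49509664 = 27.47032712 / 55.49509664 = 0.495
So phi_hat = [-0.3550, 0.4950].
Therefore phi_hat_1 = -0.3550.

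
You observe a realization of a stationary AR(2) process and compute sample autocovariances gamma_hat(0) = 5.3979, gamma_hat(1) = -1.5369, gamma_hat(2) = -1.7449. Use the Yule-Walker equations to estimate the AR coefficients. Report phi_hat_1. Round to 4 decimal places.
\hat\phi_{1} = -0.4100

The Yule-Walker equations for an AR(p) process read, in matrix form,
  Gamma_p phi = r_p,   with   (Gamma_p)_{ij} = gamma(|i - j|),
                       (r_p)_i = gamma(i),   i,j = 1..p.
Substitute the sample gammas (Toeplitz matrix and right-hand side of size 2):
  Gamma_p = [[5.3979, -1.5369], [-1.5369, 5.3979]]
  r_p     = [-1.5369, -1.7449]
Written out:
  5.3979 phi_1 - 1.5369 phi_2 = -1.5369
  -1.5369 phi_1 + 5.3979 phi_2 = -1.7449
Solve by Cramer's rule:
  det = gamma(0)^2 - gamma(1)^2 = (5.3979)^2 - (-1.5369)^2 = 29.13732441 - 2.36206161 = 26.7752628
  phi_hat_1 = [gamma(1) gamma(0) - gamma(1) gamma(2)] / det = [(-1.5369)(5.3979) - (-1.5369)(-1.7449)] / 26.7752628 = -10.97776932 / 26.7752628 = -0.41
  phi_hat_2 = [gamma(0) gamma(2) - gamma(1)^2] / det = [(5.3979)(-1.7449) - (-1.5369)^2] / 26.7752628 = -11.78085732 / 26.7752628 = -0.44
So phi_hat = [-0.4100, -0.4400].
Therefore phi_hat_1 = -0.4100.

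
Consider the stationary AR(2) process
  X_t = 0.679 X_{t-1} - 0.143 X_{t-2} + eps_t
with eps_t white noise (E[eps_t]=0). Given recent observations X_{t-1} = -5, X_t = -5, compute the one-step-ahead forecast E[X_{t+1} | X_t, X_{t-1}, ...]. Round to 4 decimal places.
E[X_{t+1} \mid \mathcal F_t] = -2.6800

For an AR(p) model X_t = c + sum_i phi_i X_{t-i} + eps_t, the
one-step-ahead conditional mean is
  E[X_{t+1} | X_t, ...] = c + sum_i phi_i X_{t+1-i}.
Substitute known values:
  E[X_{t+1} | ...] = (0.679) * (-5) + (-0.143) * (-5)
                   = -2.6800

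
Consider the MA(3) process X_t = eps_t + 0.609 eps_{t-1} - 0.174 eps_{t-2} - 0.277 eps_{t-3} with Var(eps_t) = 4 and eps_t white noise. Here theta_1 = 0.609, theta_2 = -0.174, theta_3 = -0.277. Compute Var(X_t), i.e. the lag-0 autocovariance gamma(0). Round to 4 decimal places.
\gamma(0) = 5.9115

For an MA(q) process X_t = eps_t + sum_i theta_i eps_{t-i} with
Var(eps_t) = sigma^2, the variance is
  gamma(0) = sigma^2 * (1 + sum_i theta_i^2).
  sum_i theta_i^2 = (0.609)^2 + (-0.174)^2 + (-0.277)^2 = 0.370881 + 0.030276 + 0.076729 = 0.477886.
  gamma(0) = 4 * (1 + 0.477886) = 4 * 1.477886 = 5.911544, which rounds to 5.9115.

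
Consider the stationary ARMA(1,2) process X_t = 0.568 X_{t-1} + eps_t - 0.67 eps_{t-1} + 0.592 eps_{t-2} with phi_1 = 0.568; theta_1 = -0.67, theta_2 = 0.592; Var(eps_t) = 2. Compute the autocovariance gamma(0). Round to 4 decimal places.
\gamma(0) = 2.8630

Multiply the model equation by X_{t-k} and take expectations. With theta_0 = psi_0 = 1 and psi_j the MA(infinity) weights, this gives
  gamma(k) - sum_i phi_i gamma(k-i) = c_k,
  c_k = sigma^2 * sum_{j=k..q} theta_j psi_{j-k}   (c_k = 0 for k > q),
using gamma(-m) = gamma(m).
psi-weights needed (psi_j = theta_j + sum_i phi_i psi_{j-i}):
  psi_1 = theta_1 + phi_1 = -0.67 + (0.568) = -0.102
  psi_2 = theta_2 + phi_1 psi_1 = 0.592 + (0.568)(-0.102) = 0.534064
Right-hand sides:
  c_0 = sigma^2 (1 + theta_1 psi_1 + theta_2 psi_2) = 2 * (1 + (-0.67)(-0.102) + (0.592)(0.534064)) = 2 * 1.384506 = 2.769012
  c_1 = sigma^2 (theta_1 + theta_2 psi_1) = 2 * (-0.67 + (0.592)(-0.102)) = -1.460768
  c_2 = sigma^2 theta_2 = 2 * (0.592) = 1.184
Equations for k = 0 and k = 1 (AR order 1):
  gamma(0) = phi_1 gamma(1) + c_0
  gamma(1) = phi_1 gamma(0) + c_1
Substituting the second into the first: gamma(0) (1 - phi_1^2) = c_0 + phi_1 c_1, so
  gamma(0) = (c_0 + phi_1 c_1) / (1 - phi_1^2) = (2.769012 + (0.568)(-1.460768)) / (1 - (0.568)^2) = 1.939296 / 0.677376 = 2.862953.
Therefore gamma(0) = 2.8630 (to 4 decimal places).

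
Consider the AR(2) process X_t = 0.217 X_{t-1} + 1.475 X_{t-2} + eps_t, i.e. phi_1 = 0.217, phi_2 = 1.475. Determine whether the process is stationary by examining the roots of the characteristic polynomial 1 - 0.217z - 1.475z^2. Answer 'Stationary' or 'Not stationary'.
\text{Not stationary}

The AR(p) characteristic polynomial is P(z) = 1 - 0.217z - 1.475z^2.
Stationarity requires all roots to lie outside the unit circle, i.e. |z| > 1 for every root.
Set 1 + (-0.217) z + (-1.475) z^2 = 0, i.e. a z^2 + b z + c = 0 with a = -1.475, b = -0.217, c = 1.
Discriminant D = b^2 - 4ac = (-0.217)^2 - 4*(-1.475)*1 = 0.047089 - (-5.9) = 5.947089.
D >= 0, so the roots are real: z = (-b +/- sqrt(D)) / (2a) = (0.217 +/- 2.438665) / (-2.95).
  z_1 = (0.217 + 2.438665) / (-2.95) = -0.9002,   |z_1| = 0.9002.
  z_2 = (0.217 - 2.438665) / (-2.95) = 0.7531,   |z_2| = 0.7531.
Moduli of all roots: 0.9002, 0.7531.
All moduli strictly greater than 1? No.
Verdict: Not stationary.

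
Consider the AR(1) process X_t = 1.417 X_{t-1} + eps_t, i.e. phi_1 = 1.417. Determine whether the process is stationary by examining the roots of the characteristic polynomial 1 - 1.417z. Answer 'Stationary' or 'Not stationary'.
\text{Not stationary}

The AR(p) characteristic polynomial is P(z) = 1 - 1.417z.
Stationarity requires all roots to lie outside the unit circle, i.e. |z| > 1 for every root.
This is linear in z: 1 + (-1.417) z = 0  =>  z = -1/(-1.417) = 0.705716,  |z| = 0.705716.
Moduli of all roots: 0.7057.
All moduli strictly greater than 1? No.
Verdict: Not stationary.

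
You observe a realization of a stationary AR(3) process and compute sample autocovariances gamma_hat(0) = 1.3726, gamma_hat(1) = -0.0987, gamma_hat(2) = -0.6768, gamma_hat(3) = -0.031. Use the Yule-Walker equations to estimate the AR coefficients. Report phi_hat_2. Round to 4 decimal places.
\hat\phi_{2} = -0.5170

The Yule-Walker equations for an AR(p) process read, in matrix form,
  Gamma_p phi = r_p,   with   (Gamma_p)_{ij} = gamma(|i - j|),
                       (r_p)_i = gamma(i),   i,j = 1..p.
Substitute the sample gammas (Toeplitz matrix and right-hand side of size 3):
  Gamma_p = [[1.3726, -0.0987, -0.6768], [-0.0987, 1.3726, -0.0987], [-0.6768, -0.0987, 1.3726]]
  r_p     = [-0.0987, -0.6768, -0.031]
Written out (R1..R3):
  (R1) 1.3726 phi_1 - 0.0987 phi_2 - 0.6768 phi_3 = -0.0987
  (R2) -0.0987 phi_1 + 1.3726 phi_2 - 0.0987 phi_3 = -0.6768
  (R3) -0.6768 phi_1 - 0.0987 phi_2 + 1.3726 phi_3 = -0.031
Gaussian elimination:
  R2 <- R2 - (-0.0987/1.3726) R1 = R2 - (-0.071907) R1:  1.365503 phi_2 - 0.147367 phi_3 = -0.683897
  R3 <- R3 - (-0.6768/1.3726) R1 = R3 - (-0.493079) R1:  -0.147367 phi_2 + 1.038884 phi_3 = -0.079667
  R3 <- R3 - (-0.147367/1.365503) R2 = R3 - (-0.107921) R2:  1.02298 phi_3 = -0.153474
Back-substitution:
  phi_hat_3 = -0.153474 / 1.02298 = -0.150026
  phi_hat_2 = (-0.683897 - (-0.147367)(-0.150026)) / 1.365503 = -0.51703
  phi_hat_1 = (-0.0987 - (-0.0987)(-0.51703) - (-0.6768)(-0.150026)) / 1.3726 = -0.18306
So phi_hat = [-0.1831, -0.5170, -0.1500].
Therefore phi_hat_2 = -0.5170.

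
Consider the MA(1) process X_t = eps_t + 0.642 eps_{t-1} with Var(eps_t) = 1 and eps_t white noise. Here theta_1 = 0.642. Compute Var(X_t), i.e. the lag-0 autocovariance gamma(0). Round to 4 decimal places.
\gamma(0) = 1.4122

For an MA(q) process X_t = eps_t + sum_i theta_i eps_{t-i} with
Var(eps_t) = sigma^2, the variance is
  gamma(0) = sigma^2 * (1 + sum_i theta_i^2).
  sum_i theta_i^2 = (0.642)^2 = 0.412164.
  gamma(0) = 1 * (1 + 0.412164) = 1 * 1.412164 = 1.412164, which rounds to 1.4122.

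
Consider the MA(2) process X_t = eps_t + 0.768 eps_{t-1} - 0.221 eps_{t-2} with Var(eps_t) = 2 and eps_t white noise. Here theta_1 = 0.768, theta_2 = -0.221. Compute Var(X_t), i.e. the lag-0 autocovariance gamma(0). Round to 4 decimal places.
\gamma(0) = 3.2773

For an MA(q) process X_t = eps_t + sum_i theta_i eps_{t-i} with
Var(eps_t) = sigma^2, the variance is
  gamma(0) = sigma^2 * (1 + sum_i theta_i^2).
  sum_i theta_i^2 = (0.768)^2 + (-0.221)^2 = 0.589824 + 0.048841 = 0.638665.
  gamma(0) = 2 * (1 + 0.638665) = 2 * 1.638665 = 3.27733, which rounds to 3.2773.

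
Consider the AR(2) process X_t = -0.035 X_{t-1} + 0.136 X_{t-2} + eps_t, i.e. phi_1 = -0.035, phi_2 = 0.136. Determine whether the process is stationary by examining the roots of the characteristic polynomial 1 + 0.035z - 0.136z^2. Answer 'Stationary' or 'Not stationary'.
\text{Stationary}

The AR(p) characteristic polynomial is P(z) = 1 + 0.035z - 0.136z^2.
Stationarity requires all roots to lie outside the unit circle, i.e. |z| > 1 for every root.
Set 1 + (0.035) z + (-0.136) z^2 = 0, i.e. a z^2 + b z + c = 0 with a = -0.136, b = 0.035, c = 1.
Discriminant D = b^2 - 4ac = (0.035)^2 - 4*(-0.136)*1 = 0.001225 - (-0.544) = 0.545225.
D >= 0, so the roots are real: z = (-b +/- sqrt(D)) / (2a) = (-0.035 +/- 0.738394) / (-0.272).
  z_1 = (-0.035 + 0.738394) / (-0.272) = -2.586,   |z_1| = 2.586.
  z_2 = (-0.035 - 0.738394) / (-0.272) = 2.8434,   |z_2| = 2.8434.
Moduli of all roots: 2.5860, 2.8434.
All moduli strictly greater than 1? Yes.
Verdict: Stationary.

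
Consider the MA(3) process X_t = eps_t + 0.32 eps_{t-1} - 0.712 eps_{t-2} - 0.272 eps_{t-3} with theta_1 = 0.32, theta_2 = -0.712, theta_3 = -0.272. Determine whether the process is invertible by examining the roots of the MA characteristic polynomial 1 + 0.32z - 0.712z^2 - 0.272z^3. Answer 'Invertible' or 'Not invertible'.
\text{Invertible}

The MA(q) characteristic polynomial is P(z) = 1 + 0.32z - 0.712z^2 - 0.272z^3.
Invertibility requires all roots to lie outside the unit circle, i.e. |z| > 1 for every root.
Degree 3: look for a simple real root z0 first, then factor out (1 - z/z0) and solve the remaining quadratic.
Testing z0 = -2.5: P(-2.5) = 1 + (0.32)(-2.5) + (-0.712)(-2.5)^2 + (-0.272)(-2.5)^3
  = 1 + (-0.8) + (-4.45) + (4.25) = 0.  So z_0 = -2.5 is a root, |z_0| = 2.5.
Divide out the factor (1 + 0.4 z) = (1 - z/z0) (since 1/z0 = -0.4):
  P(z) = (1 + 0.4 z)(1 + (-0.08) z + (-0.68) z^2)
  [check: z-coef -0.08 - (-0.4) = 0.32; z^2-coef -0.68 - (-0.4)(-0.08) = -0.712; z^3-coef -(-0.4)(-0.68) = -0.272.]
Remaining roots from the quadratic factor 1 + (-0.08) z + (-0.68) z^2:
  Set 1 + (-0.08) z + (-0.68) z^2 = 0, i.e. a z^2 + b z + c = 0 with a = -0.68, b = -0.08, c = 1.
  Discriminant D = b^2 - 4ac = (-0.08)^2 - 4*(-0.68)*1 = 0.0064 - (-2.72) = 2.7264.
  D >= 0, so the roots are real: z = (-b +/- sqrt(D)) / (2a) = (0.08 +/- 1.651181) / (-1.36).
    z_1 = (0.08 + 1.651181) / (-1.36) = -1.2729,   |z_1| = 1.2729.
    z_2 = (0.08 - 1.651181) / (-1.36) = 1.1553,   |z_2| = 1.1553.
Moduli of all roots: 2.5000, 1.2729, 1.1553.
All moduli strictly greater than 1? Yes.
Verdict: Invertible.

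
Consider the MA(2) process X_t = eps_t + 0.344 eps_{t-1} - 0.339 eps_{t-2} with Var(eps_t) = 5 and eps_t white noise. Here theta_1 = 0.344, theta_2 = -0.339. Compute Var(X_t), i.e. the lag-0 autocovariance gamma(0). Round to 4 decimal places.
\gamma(0) = 6.1663

For an MA(q) process X_t = eps_t + sum_i theta_i eps_{t-i} with
Var(eps_t) = sigma^2, the variance is
  gamma(0) = sigma^2 * (1 + sum_i theta_i^2).
  sum_i theta_i^2 = (0.344)^2 + (-0.339)^2 = 0.118336 + 0.114921 = 0.233257.
  gamma(0) = 5 * (1 + 0.233257) = 5 * 1.233257 = 6.166285, which rounds to 6.1663.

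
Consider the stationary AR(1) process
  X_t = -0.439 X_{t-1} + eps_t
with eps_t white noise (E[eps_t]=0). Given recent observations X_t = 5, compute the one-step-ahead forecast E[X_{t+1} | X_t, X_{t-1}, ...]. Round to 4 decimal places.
E[X_{t+1} \mid \mathcal F_t] = -2.1950

For an AR(p) model X_t = c + sum_i phi_i X_{t-i} + eps_t, the
one-step-ahead conditional mean is
  E[X_{t+1} | X_t, ...] = c + sum_i phi_i X_{t+1-i}.
Substitute known values:
  E[X_{t+1} | ...] = (-0.439) * (5)
                   = -2.1950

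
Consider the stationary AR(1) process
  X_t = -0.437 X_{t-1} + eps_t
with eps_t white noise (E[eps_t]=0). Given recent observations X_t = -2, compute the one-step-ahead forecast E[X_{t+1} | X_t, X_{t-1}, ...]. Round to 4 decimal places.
E[X_{t+1} \mid \mathcal F_t] = 0.8740

For an AR(p) model X_t = c + sum_i phi_i X_{t-i} + eps_t, the
one-step-ahead conditional mean is
  E[X_{t+1} | X_t, ...] = c + sum_i phi_i X_{t+1-i}.
Substitute known values:
  E[X_{t+1} | ...] = (-0.437) * (-2)
                   = 0.8740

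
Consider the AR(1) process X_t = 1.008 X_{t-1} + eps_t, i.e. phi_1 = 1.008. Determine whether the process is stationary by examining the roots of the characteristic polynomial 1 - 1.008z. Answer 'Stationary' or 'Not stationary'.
\text{Not stationary}

The AR(p) characteristic polynomial is P(z) = 1 - 1.008z.
Stationarity requires all roots to lie outside the unit circle, i.e. |z| > 1 for every root.
This is linear in z: 1 + (-1.008) z = 0  =>  z = -1/(-1.008) = 0.992063,  |z| = 0.992063.
Moduli of all roots: 0.9921.
All moduli strictly greater than 1? No.
Verdict: Not stationary.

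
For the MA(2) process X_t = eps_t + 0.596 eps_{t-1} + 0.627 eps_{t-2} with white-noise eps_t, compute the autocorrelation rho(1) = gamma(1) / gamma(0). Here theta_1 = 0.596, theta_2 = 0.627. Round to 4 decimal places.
\rho(1) = 0.5546

For an MA(q) process with theta_0 = 1, the autocovariance is
  gamma(k) = sigma^2 * sum_{i=0..q-k} theta_i * theta_{i+k},
and rho(k) = gamma(k) / gamma(0). Sigma^2 cancels.
  numerator   = (1)*(0.596) + (0.596)*(0.627) = 0.969692.
  denominator = (1)^2 + (0.596)^2 + (0.627)^2 = 1.748345.
  rho(1) = 0.969692 / 1.748345 = 0.5546.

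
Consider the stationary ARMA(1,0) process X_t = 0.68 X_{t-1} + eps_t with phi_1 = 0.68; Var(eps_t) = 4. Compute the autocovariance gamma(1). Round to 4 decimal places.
\gamma(1) = 5.0595

Multiply the model equation by X_{t-k} and take expectations. With theta_0 = psi_0 = 1 and psi_j the MA(infinity) weights, this gives
  gamma(k) - sum_i phi_i gamma(k-i) = c_k,
  c_k = sigma^2 * sum_{j=k..q} theta_j psi_{j-k}   (c_k = 0 for k > q),
using gamma(-m) = gamma(m).
Pure AR (q = 0): c_0 = sigma^2 = 4, c_k = 0 for k >= 1.
Equations for k = 0 and k = 1 (AR order 1):
  gamma(0) = phi_1 gamma(1) + c_0
  gamma(1) = phi_1 gamma(0) + c_1
Substituting the second into the first: gamma(0) (1 - phi_1^2) = c_0 + phi_1 c_1, so
  gamma(0) = c_0 / (1 - phi_1^2) = 4 / (1 - (0.68)^2) = 4 / 0.5376 = 7.440476.
  gamma(1) = phi_1 gamma(0) = (0.68)(7.440476) = 5.059524.
Therefore gamma(1) = 5.0595 (to 4 decimal places).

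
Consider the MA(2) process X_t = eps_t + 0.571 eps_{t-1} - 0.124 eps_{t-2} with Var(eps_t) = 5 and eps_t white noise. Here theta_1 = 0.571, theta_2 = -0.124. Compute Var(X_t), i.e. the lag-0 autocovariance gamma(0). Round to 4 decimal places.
\gamma(0) = 6.7071

For an MA(q) process X_t = eps_t + sum_i theta_i eps_{t-i} with
Var(eps_t) = sigma^2, the variance is
  gamma(0) = sigma^2 * (1 + sum_i theta_i^2).
  sum_i theta_i^2 = (0.571)^2 + (-0.124)^2 = 0.326041 + 0.015376 = 0.341417.
  gamma(0) = 5 * (1 + 0.341417) = 5 * 1.341417 = 6.707085, which rounds to 6.7071.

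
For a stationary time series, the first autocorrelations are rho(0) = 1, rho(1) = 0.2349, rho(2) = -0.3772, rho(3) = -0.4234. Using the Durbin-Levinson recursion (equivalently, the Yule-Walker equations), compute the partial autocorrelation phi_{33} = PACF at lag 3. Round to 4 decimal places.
\phi_{33} = -0.2500

The PACF at lag k is phi_{kk}, the last component of the solution
to the Yule-Walker system G_k phi = r_k where
  (G_k)_{ij} = rho(|i - j|), (r_k)_i = rho(i), i,j = 1..k.
Equivalently, Durbin-Levinson gives phi_{kk} iteratively:
  phi_{11} = rho(1)
  phi_{kk} = [rho(k) - sum_{j=1..k-1} phi_{k-1,j} rho(k-j)]
            / [1 - sum_{j=1..k-1} phi_{k-1,j} rho(j)],
  phi_{k,j} = phi_{k-1,j} - phi_{kk} phi_{k-1,k-j},  j = 1..k-1.
Step k = 1:
  phi_11 = rho(1) = 0.2349.
Step k = 2:
  phi_22 = [rho(2) - phi_11 rho(1)] / [1 - phi_11 rho(1)] = [-0.3772 - (0.2349)(0.2349)] / [1 - (0.2349)(0.2349)]
         = -0.43237801 / 0.94482199 = -0.457629.
  Update: phi_21 = phi_11 - phi_22 phi_11 = 0.2349 - (-0.457629)(0.2349) = 0.342397.
Step k = 3:
  phi_33 = [rho(3) - phi_21 rho(2) - phi_22 rho(1)] / [1 - phi_21 rho(1) - phi_22 rho(2)]
    numerator   = -0.4234 - (0.342397)(-0.3772) - (-0.457629)(0.2349) = -0.18675076
    denominator = 1 - (0.342397)(0.2349) - (-0.457629)(-0.3772) = 0.74695324
  phi_33 = -0.18675076 / 0.74695324 = -0.25.
Therefore phi_{33} = -0.2500.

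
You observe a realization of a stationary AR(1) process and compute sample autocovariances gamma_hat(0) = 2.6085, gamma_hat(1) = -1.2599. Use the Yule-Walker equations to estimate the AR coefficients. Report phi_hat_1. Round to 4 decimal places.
\hat\phi_{1} = -0.4830

The Yule-Walker equations for an AR(p) process read, in matrix form,
  Gamma_p phi = r_p,   with   (Gamma_p)_{ij} = gamma(|i - j|),
                       (r_p)_i = gamma(i),   i,j = 1..p.
Substitute the sample gammas (Toeplitz matrix and right-hand side of size 1):
  Gamma_p = [[2.6085]]
  r_p     = [-1.2599]
With p = 1 this is the single equation gamma(0) phi_1 = gamma(1):
  phi_hat_1 = gamma(1) / gamma(0) = -1.2599 / 2.6085 = -0.4830.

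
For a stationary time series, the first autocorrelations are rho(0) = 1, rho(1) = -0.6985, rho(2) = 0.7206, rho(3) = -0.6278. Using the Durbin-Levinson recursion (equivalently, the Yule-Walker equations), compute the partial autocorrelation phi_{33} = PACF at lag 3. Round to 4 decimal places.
\phi_{33} = -0.0880

The PACF at lag k is phi_{kk}, the last component of the solution
to the Yule-Walker system G_k phi = r_k where
  (G_k)_{ij} = rho(|i - j|), (r_k)_i = rho(i), i,j = 1..k.
Equivalently, Durbin-Levinson gives phi_{kk} iteratively:
  phi_{11} = rho(1)
  phi_{kk} = [rho(k) - sum_{j=1..k-1} phi_{k-1,j} rho(k-j)]
            / [1 - sum_{j=1..k-1} phi_{k-1,j} rho(j)],
  phi_{k,j} = phi_{k-1,j} - phi_{kk} phi_{k-1,k-j},  j = 1..k-1.
Step k = 1:
  phi_11 = rho(1) = -0.6985.
Step k = 2:
  phi_22 = [rho(2) - phi_11 rho(1)] / [1 - phi_11 rho(1)] = [0.7206 - (-0.6985)(-0.6985)] / [1 - (-0.6985)(-0.6985)]
         = 0.23269775 / 0.51209775 = 0.454401.
  Update: phi_21 = phi_11 - phi_22 phi_11 = -0.6985 - (0.454401)(-0.6985) = -0.381101.
Step k = 3:
  phi_33 = [rho(3) - phi_21 rho(2) - phi_22 rho(1)] / [1 - phi_21 rho(1) - phi_22 rho(2)]
    numerator   = -0.6278 - (-0.381101)(0.7206) - (0.454401)(-0.6985) = -0.03577958
    denominator = 1 - (-0.381101)(-0.6985) - (0.454401)(0.7206) = 0.40635965
  phi_33 = -0.03577958 / 0.40635965 = -0.088.
Therefore phi_{33} = -0.0880.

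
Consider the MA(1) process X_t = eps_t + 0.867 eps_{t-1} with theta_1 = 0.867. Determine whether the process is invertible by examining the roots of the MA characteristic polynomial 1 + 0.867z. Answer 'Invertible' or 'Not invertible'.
\text{Invertible}

The MA(q) characteristic polynomial is P(z) = 1 + 0.867z.
Invertibility requires all roots to lie outside the unit circle, i.e. |z| > 1 for every root.
This is linear in z: 1 + (0.867) z = 0  =>  z = -1/(0.867) = -1.153403,  |z| = 1.153403.
Moduli of all roots: 1.1534.
All moduli strictly greater than 1? Yes.
Verdict: Invertible.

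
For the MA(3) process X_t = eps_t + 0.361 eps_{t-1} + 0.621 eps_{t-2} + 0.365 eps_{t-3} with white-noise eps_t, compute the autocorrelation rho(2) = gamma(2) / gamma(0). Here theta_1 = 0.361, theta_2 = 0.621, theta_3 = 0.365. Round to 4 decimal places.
\rho(2) = 0.4564

For an MA(q) process with theta_0 = 1, the autocovariance is
  gamma(k) = sigma^2 * sum_{i=0..q-k} theta_i * theta_{i+k},
and rho(k) = gamma(k) / gamma(0). Sigma^2 cancels.
  numerator   = (1)*(0.621) + (0.361)*(0.365) = 0.752765.
  denominator = (1)^2 + (0.361)^2 + (0.621)^2 + (0.365)^2 = 1.649187.
  rho(2) = 0.752765 / 1.649187 = 0.4564.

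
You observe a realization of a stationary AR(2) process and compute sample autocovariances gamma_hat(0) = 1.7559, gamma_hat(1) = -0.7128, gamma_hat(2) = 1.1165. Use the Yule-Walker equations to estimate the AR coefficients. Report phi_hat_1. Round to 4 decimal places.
\hat\phi_{1} = -0.1770

The Yule-Walker equations for an AR(p) process read, in matrix form,
  Gamma_p phi = r_p,   with   (Gamma_p)_{ij} = gamma(|i - j|),
                       (r_p)_i = gamma(i),   i,j = 1..p.
Substitute the sample gammas (Toeplitz matrix and right-hand side of size 2):
  Gamma_p = [[1.7559, -0.7128], [-0.7128, 1.7559]]
  r_p     = [-0.7128, 1.1165]
Written out:
  1.7559 phi_1 - 0.7128 phi_2 = -0.7128
  -0.7128 phi_1 + 1.7559 phi_2 = 1.1165
Solve by Cramer's rule:
  det = gamma(0)^2 - gamma(1)^2 = (1.7559)^2 - (-0.7128)^2 = 3.08318481 - 0.50808384 = 2.57510097
  phi_hat_1 = [gamma(1) gamma(0) - gamma(1) gamma(2)] / det = [(-0.7128)(1.7559) - (-0.7128)(1.1165)] / 2.57510097 = -0.45576432 / 2.57510097 = -0.177
  phi_hat_2 = [gamma(0) gamma(2) - gamma(1)^2] / det = [(1.7559)(1.1165) - (-0.7128)^2] / 2.57510097 = 1.45237851 / 2.57510097 = 0.564
So phi_hat = [-0.1770, 0.5640].
Therefore phi_hat_1 = -0.1770.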